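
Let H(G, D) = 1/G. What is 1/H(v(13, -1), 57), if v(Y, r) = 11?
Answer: 11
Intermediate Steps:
1/H(v(13, -1), 57) = 1/(1/11) = 11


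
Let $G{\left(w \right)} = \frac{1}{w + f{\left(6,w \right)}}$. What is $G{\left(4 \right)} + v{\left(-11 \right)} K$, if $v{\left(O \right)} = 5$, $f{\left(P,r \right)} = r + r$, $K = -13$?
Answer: $- \frac{779}{12} \approx -64.917$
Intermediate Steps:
$f{\left(P,r \right)} = 2 r$
$G{\left(w \right)} = \frac{1}{3 w}$ ($G{\left(w \right)} = \frac{1}{w + 2 w} = \frac{1}{3 w}$)
$G{\left(4 \right)} + v{\left(-11 \right)} K = \frac{1}{3 \cdot 4} + 5 \left(-13\right) = \frac{1}{3} \cdot \frac{1}{4} - 65 = \frac{1}{12} - 65 = - \frac{779}{12}$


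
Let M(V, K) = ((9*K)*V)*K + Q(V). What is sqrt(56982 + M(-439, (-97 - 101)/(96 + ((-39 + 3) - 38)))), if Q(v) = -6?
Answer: I*sqrt(263055) ≈ 512.89*I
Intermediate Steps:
M(V, K) = -6 + 9*V*K**2 (M(V, K) = ((9*K)*V)*K - 6 = (9*K*V)*K - 6 = 9*V*K**2 - 6 = -6 + 9*V*K**2)
sqrt(56982 + M(-439, (-97 - 101)/(96 + ((-39 + 3) - 38)))) = sqrt(56982 + (-6 + 9*(-439)*((-97 - 101)/(96 + ((-39 + 3) - 38)))**2)) = sqrt(56982 + (-6 + 9*(-439)*(-198/(96 + (-36 - 38)))**2)) = sqrt(56982 + (-6 + 9*(-439)*(-198/(96 - 74))**2)) = sqrt(56982 + (-6 + 9*(-439)*(-198/22)**2)) = sqrt(56982 + (-6 + 9*(-439)*(-198*1/22)**2)) = sqrt(56982 + (-6 + 9*(-439)*(-9)**2)) = sqrt(56982 + (-6 + 9*(-439)*81)) = sqrt(56982 + (-6 - 320031)) = sqrt(56982 - 320037) = sqrt(-263055) = I*sqrt(263055)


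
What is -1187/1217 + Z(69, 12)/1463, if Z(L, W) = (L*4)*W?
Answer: 2294123/1780471 ≈ 1.2885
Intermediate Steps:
Z(L, W) = 4*L*W (Z(L, W) = (4*L)*W = 4*L*W)
-1187/1217 + Z(69, 12)/1463 = -1187/1217 + (4*69*12)/1463 = -1187*1/1217 + 3312*(1/1463) = -1187/1217 + 3312/1463 = 2294123/1780471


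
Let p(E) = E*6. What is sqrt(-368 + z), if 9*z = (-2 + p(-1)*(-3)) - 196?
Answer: 2*I*sqrt(97) ≈ 19.698*I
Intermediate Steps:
p(E) = 6*E
z = -20 (z = ((-2 + (6*(-1))*(-3)) - 196)/9 = ((-2 - 6*(-3)) - 196)/9 = ((-2 + 18) - 196)/9 = (16 - 196)/9 = (1/9)*(-180) = -20)
sqrt(-368 + z) = sqrt(-368 - 20) = sqrt(-388) = 2*I*sqrt(97)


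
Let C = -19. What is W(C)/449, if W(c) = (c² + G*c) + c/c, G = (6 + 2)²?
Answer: -854/449 ≈ -1.9020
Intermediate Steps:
G = 64 (G = 8² = 64)
W(c) = 1 + c² + 64*c (W(c) = (c² + 64*c) + c/c = (c² + 64*c) + 1 = 1 + c² + 64*c)
W(C)/449 = (1 + (-19)² + 64*(-19))/449 = (1 + 361 - 1216)*(1/449) = -854*1/449 = -854/449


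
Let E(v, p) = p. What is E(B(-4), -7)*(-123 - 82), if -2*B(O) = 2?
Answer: 1435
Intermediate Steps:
B(O) = -1 (B(O) = -½*2 = -1)
E(B(-4), -7)*(-123 - 82) = -7*(-123 - 82) = -7*(-205) = 1435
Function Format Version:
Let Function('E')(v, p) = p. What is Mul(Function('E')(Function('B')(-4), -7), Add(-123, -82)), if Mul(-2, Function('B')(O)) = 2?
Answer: 1435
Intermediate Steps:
Function('B')(O) = -1 (Function('B')(O) = Mul(Rational(-1, 2), 2) = -1)
Mul(Function('E')(Function('B')(-4), -7), Add(-123, -82)) = Mul(-7, Add(-123, -82)) = Mul(-7, -205) = 1435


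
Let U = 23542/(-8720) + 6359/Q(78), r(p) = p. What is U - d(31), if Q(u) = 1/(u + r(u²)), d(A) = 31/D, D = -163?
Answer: 27847395623927/710680 ≈ 3.9184e+7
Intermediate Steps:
d(A) = -31/163 (d(A) = 31/(-163) = 31*(-1/163) = -31/163)
Q(u) = 1/(u + u²)
U = 170842917109/4360 (U = 23542/(-8720) + 6359/((1/(78*(1 + 78)))) = 23542*(-1/8720) + 6359/(((1/78)/79)) = -11771/4360 + 6359/(((1/78)*(1/79))) = -11771/4360 + 6359/(1/6162) = -11771/4360 + 6359*6162 = -11771/4360 + 39184158 = 170842917109/4360 ≈ 3.9184e+7)
U - d(31) = 170842917109/4360 - 1*(-31/163) = 170842917109/4360 + 31/163 = 27847395623927/710680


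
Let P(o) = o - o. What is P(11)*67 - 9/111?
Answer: -3/37 ≈ -0.081081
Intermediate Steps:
P(o) = 0
P(11)*67 - 9/111 = 0*67 - 9/111 = 0 - 9*1/111 = 0 - 3/37 = -3/37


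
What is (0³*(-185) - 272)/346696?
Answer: -34/43337 ≈ -0.00078455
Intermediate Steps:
(0³*(-185) - 272)/346696 = (0*(-185) - 272)*(1/346696) = (0 - 272)*(1/346696) = -272*1/346696 = -34/43337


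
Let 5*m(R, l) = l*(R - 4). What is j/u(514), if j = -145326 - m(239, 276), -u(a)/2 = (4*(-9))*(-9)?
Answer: 26383/108 ≈ 244.29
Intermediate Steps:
m(R, l) = l*(-4 + R)/5 (m(R, l) = (l*(R - 4))/5 = (l*(-4 + R))/5 = l*(-4 + R)/5)
u(a) = -648 (u(a) = -2*4*(-9)*(-9) = -(-72)*(-9) = -2*324 = -648)
j = -158298 (j = -145326 - 276*(-4 + 239)/5 = -145326 - 276*235/5 = -145326 - 1*12972 = -145326 - 12972 = -158298)
j/u(514) = -158298/(-648) = -158298*(-1/648) = 26383/108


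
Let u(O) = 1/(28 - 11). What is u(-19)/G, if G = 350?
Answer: 1/5950 ≈ 0.00016807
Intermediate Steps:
u(O) = 1/17
u(-19)/G = (1/17)/350 = (1/17)*(1/350) = 1/5950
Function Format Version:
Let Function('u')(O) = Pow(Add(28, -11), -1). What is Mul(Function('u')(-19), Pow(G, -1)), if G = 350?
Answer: Rational(1, 5950) ≈ 0.00016807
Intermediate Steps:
Function('u')(O) = Rational(1, 17) (Function('u')(O) = Pow(17, -1) = Rational(1, 17))
Mul(Function('u')(-19), Pow(G, -1)) = Mul(Rational(1, 17), Pow(350, -1)) = Mul(Rational(1, 17), Rational(1, 350)) = Rational(1, 5950)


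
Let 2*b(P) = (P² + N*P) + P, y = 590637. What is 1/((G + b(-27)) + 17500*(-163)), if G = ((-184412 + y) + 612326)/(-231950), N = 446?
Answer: -231950/662953550051 ≈ -3.4987e-7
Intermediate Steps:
b(P) = P²/2 + 447*P/2 (b(P) = ((P² + 446*P) + P)/2 = (P² + 447*P)/2 = P²/2 + 447*P/2)
G = -1018551/231950 (G = ((-184412 + 590637) + 612326)/(-231950) = (406225 + 612326)*(-1/231950) = 1018551*(-1/231950) = -1018551/231950 ≈ -4.3913)
1/((G + b(-27)) + 17500*(-163)) = 1/((-1018551/231950 + (½)*(-27)*(447 - 27)) + 17500*(-163)) = 1/((-1018551/231950 + (½)*(-27)*420) - 2852500) = 1/((-1018551/231950 - 5670) - 2852500) = 1/(-1316175051/231950 - 2852500) = 1/(-662953550051/231950) = -231950/662953550051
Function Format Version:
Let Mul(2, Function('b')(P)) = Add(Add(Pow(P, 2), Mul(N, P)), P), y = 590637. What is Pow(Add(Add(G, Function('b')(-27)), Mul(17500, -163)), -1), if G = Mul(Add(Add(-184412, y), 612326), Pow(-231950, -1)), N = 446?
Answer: Rational(-231950, 662953550051) ≈ -3.4987e-7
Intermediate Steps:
Function('b')(P) = Add(Mul(Rational(1, 2), Pow(P, 2)), Mul(Rational(447, 2), P)) (Function('b')(P) = Mul(Rational(1, 2), Add(Add(Pow(P, 2), Mul(446, P)), P)) = Mul(Rational(1, 2), Add(Pow(P, 2), Mul(447, P))) = Add(Mul(Rational(1, 2), Pow(P, 2)), Mul(Rational(447, 2), P)))
G = Rational(-1018551, 231950) (G = Mul(Add(Add(-184412, 590637), 612326), Pow(-231950, -1)) = Mul(Add(406225, 612326), Rational(-1, 231950)) = Mul(1018551, Rational(-1, 231950)) = Rational(-1018551, 231950) ≈ -4.3913)
Pow(Add(Add(G, Function('b')(-27)), Mul(17500, -163)), -1) = Pow(Add(Add(Rational(-1018551, 231950), Mul(Rational(1, 2), -27, Add(447, -27))), Mul(17500, -163)), -1) = Pow(Add(Add(Rational(-1018551, 231950), Mul(Rational(1, 2), -27, 420)), -2852500), -1) = Pow(Add(Add(Rational(-1018551, 231950), -5670), -2852500), -1) = Pow(Add(Rational(-1316175051, 231950), -2852500), -1) = Pow(Rational(-662953550051, 231950), -1) = Rational(-231950, 662953550051)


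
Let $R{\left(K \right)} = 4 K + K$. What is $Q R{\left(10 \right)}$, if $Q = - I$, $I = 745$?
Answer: $-37250$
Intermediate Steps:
$R{\left(K \right)} = 5 K$
$Q = -745$ ($Q = \left(-1\right) 745 = -745$)
$Q R{\left(10 \right)} = - 745 \cdot 5 \cdot 10 = \left(-745\right) 50 = -37250$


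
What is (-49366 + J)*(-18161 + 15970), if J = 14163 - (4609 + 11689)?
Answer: 112838691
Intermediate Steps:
J = -2135 (J = 14163 - 1*16298 = 14163 - 16298 = -2135)
(-49366 + J)*(-18161 + 15970) = (-49366 - 2135)*(-18161 + 15970) = -51501*(-2191) = 112838691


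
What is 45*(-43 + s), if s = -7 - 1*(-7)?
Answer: -1935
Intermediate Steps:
s = 0 (s = -7 + 7 = 0)
45*(-43 + s) = 45*(-43 + 0) = 45*(-43) = -1935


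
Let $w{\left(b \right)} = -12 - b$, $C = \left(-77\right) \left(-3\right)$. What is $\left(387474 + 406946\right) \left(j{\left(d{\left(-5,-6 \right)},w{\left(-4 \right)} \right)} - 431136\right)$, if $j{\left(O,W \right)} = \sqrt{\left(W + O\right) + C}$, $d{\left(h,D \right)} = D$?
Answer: $-342503061120 + 794420 \sqrt{217} \approx -3.4249 \cdot 10^{11}$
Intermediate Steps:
$C = 231$
$j{\left(O,W \right)} = \sqrt{231 + O + W}$ ($j{\left(O,W \right)} = \sqrt{\left(W + O\right) + 231} = \sqrt{\left(O + W\right) + 231} = \sqrt{231 + O + W}$)
$\left(387474 + 406946\right) \left(j{\left(d{\left(-5,-6 \right)},w{\left(-4 \right)} \right)} - 431136\right) = \left(387474 + 406946\right) \left(\sqrt{231 - 6 - 8} - 431136\right) = 794420 \left(\sqrt{231 - 6 + \left(-12 + 4\right)} - 431136\right) = 794420 \left(\sqrt{231 - 6 - 8} - 431136\right) = 794420 \left(\sqrt{217} - 431136\right) = 794420 \left(-431136 + \sqrt{217}\right) = -342503061120 + 794420 \sqrt{217}$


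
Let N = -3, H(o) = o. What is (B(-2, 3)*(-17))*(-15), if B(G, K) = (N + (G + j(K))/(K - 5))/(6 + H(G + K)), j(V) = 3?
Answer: -255/2 ≈ -127.50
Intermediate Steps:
B(G, K) = (-3 + (3 + G)/(-5 + K))/(6 + G + K) (B(G, K) = (-3 + (G + 3)/(K - 5))/(6 + (G + K)) = (-3 + (3 + G)/(-5 + K))/(6 + G + K))
(B(-2, 3)*(-17))*(-15) = (((18 - 2 - 3*3)/(-30 + 3 - 5*(-2) + 3*(-2 + 3)))*(-17))*(-15) = (((18 - 2 - 9)/(-30 + 3 + 10 + 3*1))*(-17))*(-15) = ((7/(-30 + 3 + 10 + 3))*(-17))*(-15) = ((7/(-14))*(-17))*(-15) = (-1/14*7*(-17))*(-15) = -1/2*(-17)*(-15) = (17/2)*(-15) = -255/2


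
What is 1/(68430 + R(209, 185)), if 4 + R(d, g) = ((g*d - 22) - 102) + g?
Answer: 1/107152 ≈ 9.3325e-6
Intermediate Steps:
R(d, g) = -128 + g + d*g (R(d, g) = -4 + (((g*d - 22) - 102) + g) = -4 + (((d*g - 22) - 102) + g) = -4 + (((-22 + d*g) - 102) + g) = -4 + ((-124 + d*g) + g) = -4 + (-124 + g + d*g) = -128 + g + d*g)
1/(68430 + R(209, 185)) = 1/(68430 + (-128 + 185 + 209*185)) = 1/(68430 + (-128 + 185 + 38665)) = 1/(68430 + 38722) = 1/107152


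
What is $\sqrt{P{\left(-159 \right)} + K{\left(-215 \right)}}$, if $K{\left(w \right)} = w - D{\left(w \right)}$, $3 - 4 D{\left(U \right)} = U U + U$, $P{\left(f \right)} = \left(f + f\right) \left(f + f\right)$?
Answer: $\frac{\sqrt{449643}}{2} \approx 335.28$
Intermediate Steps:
$P{\left(f \right)} = 4 f^{2}$ ($P{\left(f \right)} = 2 f 2 f = 4 f^{2}$)
$D{\left(U \right)} = \frac{3}{4} - \frac{U}{4} - \frac{U^{2}}{4}$ ($D{\left(U \right)} = \frac{3}{4} - \frac{U U + U}{4} = \frac{3}{4} - \frac{U^{2} + U}{4} = \frac{3}{4} - \frac{U + U^{2}}{4} = \frac{3}{4} - \left(\frac{U}{4} + \frac{U^{2}}{4}\right) = \frac{3}{4} - \frac{U}{4} - \frac{U^{2}}{4}$)
$K{\left(w \right)} = - \frac{3}{4} + \frac{w^{2}}{4} + \frac{5 w}{4}$ ($K{\left(w \right)} = w - \left(\frac{3}{4} - \frac{w}{4} - \frac{w^{2}}{4}\right) = w + \left(- \frac{3}{4} + \frac{w}{4} + \frac{w^{2}}{4}\right) = - \frac{3}{4} + \frac{w^{2}}{4} + \frac{5 w}{4}$)
$\sqrt{P{\left(-159 \right)} + K{\left(-215 \right)}} = \sqrt{4 \left(-159\right)^{2} + \left(- \frac{3}{4} + \frac{\left(-215\right)^{2}}{4} + \frac{5}{4} \left(-215\right)\right)} = \sqrt{4 \cdot 25281 - - \frac{45147}{4}} = \sqrt{101124 - - \frac{45147}{4}} = \sqrt{101124 + \frac{45147}{4}} = \sqrt{\frac{449643}{4}} = \frac{\sqrt{449643}}{2}$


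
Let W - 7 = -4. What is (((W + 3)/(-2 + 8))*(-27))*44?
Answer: -1188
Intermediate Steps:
W = 3 (W = 7 - 4 = 3)
(((W + 3)/(-2 + 8))*(-27))*44 = (((3 + 3)/(-2 + 8))*(-27))*44 = ((6/6)*(-27))*44 = ((6*(⅙))*(-27))*44 = (1*(-27))*44 = -27*44 = -1188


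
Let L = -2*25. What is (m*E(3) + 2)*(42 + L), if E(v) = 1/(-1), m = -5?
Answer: -56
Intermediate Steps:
E(v) = -1
L = -50
(m*E(3) + 2)*(42 + L) = (-5*(-1) + 2)*(42 - 50) = (5 + 2)*(-8) = 7*(-8) = -56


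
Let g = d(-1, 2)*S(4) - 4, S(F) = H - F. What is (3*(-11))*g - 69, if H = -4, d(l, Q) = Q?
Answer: 591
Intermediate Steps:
S(F) = -4 - F
g = -20 (g = 2*(-4 - 1*4) - 4 = 2*(-4 - 4) - 4 = 2*(-8) - 4 = -16 - 4 = -20)
(3*(-11))*g - 69 = (3*(-11))*(-20) - 69 = -33*(-20) - 69 = 660 - 69 = 591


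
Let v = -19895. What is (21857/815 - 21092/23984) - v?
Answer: 97348449377/4886740 ≈ 19921.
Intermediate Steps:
(21857/815 - 21092/23984) - v = (21857/815 - 21092/23984) - 1*(-19895) = (21857*(1/815) - 21092*1/23984) + 19895 = (21857/815 - 5273/5996) + 19895 = 126757077/4886740 + 19895 = 97348449377/4886740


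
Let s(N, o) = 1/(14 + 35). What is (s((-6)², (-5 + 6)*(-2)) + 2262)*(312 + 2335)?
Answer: 293390833/49 ≈ 5.9876e+6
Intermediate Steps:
s(N, o) = 1/49
(s((-6)², (-5 + 6)*(-2)) + 2262)*(312 + 2335) = (1/49 + 2262)*(312 + 2335) = (110839/49)*2647 = 293390833/49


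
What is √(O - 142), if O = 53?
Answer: I*√89 ≈ 9.434*I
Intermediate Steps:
√(O - 142) = √(53 - 142) = √(-89) = I*√89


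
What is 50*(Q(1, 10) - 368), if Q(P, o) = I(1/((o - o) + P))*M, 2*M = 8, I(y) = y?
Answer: -18200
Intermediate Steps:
M = 4 (M = (1/2)*8 = 4)
Q(P, o) = 4/P (Q(P, o) = 4/((o - o) + P) = 4/(0 + P) = 4/P)
50*(Q(1, 10) - 368) = 50*(4/1 - 368) = 50*(4*1 - 368) = 50*(4 - 368) = 50*(-364) = -18200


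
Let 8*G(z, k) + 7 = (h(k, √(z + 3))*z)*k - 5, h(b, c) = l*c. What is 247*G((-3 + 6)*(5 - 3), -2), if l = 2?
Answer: -5187/2 ≈ -2593.5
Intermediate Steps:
h(b, c) = 2*c
G(z, k) = -3/2 + k*z*√(3 + z)/4 (G(z, k) = -7/8 + (((2*√(z + 3))*z)*k - 5)/8 = -7/8 + (((2*√(3 + z))*z)*k - 5)/8 = -7/8 + ((2*z*√(3 + z))*k - 5)/8 = -7/8 + (2*k*z*√(3 + z) - 5)/8 = -7/8 + (-5 + 2*k*z*√(3 + z))/8 = -7/8 + (-5/8 + k*z*√(3 + z)/4) = -3/2 + k*z*√(3 + z)/4)
247*G((-3 + 6)*(5 - 3), -2) = 247*(-3/2 + (¼)*(-2)*((-3 + 6)*(5 - 3))*√(3 + (-3 + 6)*(5 - 3))) = 247*(-3/2 + (¼)*(-2)*(3*2)*√(3 + 3*2)) = 247*(-3/2 + (¼)*(-2)*6*√(3 + 6)) = 247*(-3/2 + (¼)*(-2)*6*√9) = 247*(-3/2 + (¼)*(-2)*6*3) = 247*(-3/2 - 9) = 247*(-21/2) = -5187/2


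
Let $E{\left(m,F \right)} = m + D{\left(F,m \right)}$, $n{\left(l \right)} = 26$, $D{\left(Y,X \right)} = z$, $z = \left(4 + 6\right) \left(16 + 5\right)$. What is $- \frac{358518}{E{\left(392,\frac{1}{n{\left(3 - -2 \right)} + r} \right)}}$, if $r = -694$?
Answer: $- \frac{179259}{301} \approx -595.54$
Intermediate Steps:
$z = 210$ ($z = 10 \cdot 21 = 210$)
$D{\left(Y,X \right)} = 210$
$E{\left(m,F \right)} = 210 + m$ ($E{\left(m,F \right)} = m + 210 = 210 + m$)
$- \frac{358518}{E{\left(392,\frac{1}{n{\left(3 - -2 \right)} + r} \right)}} = - \frac{358518}{210 + 392} = - \frac{358518}{602} = \left(-358518\right) \frac{1}{602} = - \frac{179259}{301}$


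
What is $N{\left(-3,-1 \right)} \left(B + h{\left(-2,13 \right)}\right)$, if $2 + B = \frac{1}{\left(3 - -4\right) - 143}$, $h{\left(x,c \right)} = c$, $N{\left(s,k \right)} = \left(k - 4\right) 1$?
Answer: $- \frac{7475}{136} \approx -54.963$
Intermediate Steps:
$N{\left(s,k \right)} = -4 + k$ ($N{\left(s,k \right)} = \left(-4 + k\right) 1 = -4 + k$)
$B = - \frac{273}{136}$ ($B = -2 + \frac{1}{\left(3 - -4\right) - 143} = -2 + \frac{1}{\left(3 + 4\right) - 143} = -2 + \frac{1}{7 - 143} = -2 + \frac{1}{-136} = -2 - \frac{1}{136} = - \frac{273}{136} \approx -2.0074$)
$N{\left(-3,-1 \right)} \left(B + h{\left(-2,13 \right)}\right) = \left(-4 - 1\right) \left(- \frac{273}{136} + 13\right) = \left(-5\right) \frac{1495}{136} = - \frac{7475}{136}$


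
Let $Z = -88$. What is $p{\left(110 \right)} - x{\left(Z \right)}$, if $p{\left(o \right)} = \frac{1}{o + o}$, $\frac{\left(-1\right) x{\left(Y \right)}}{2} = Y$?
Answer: $- \frac{38719}{220} \approx -176.0$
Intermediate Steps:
$x{\left(Y \right)} = - 2 Y$
$p{\left(o \right)} = \frac{1}{2 o}$
$p{\left(110 \right)} - x{\left(Z \right)} = \frac{1}{2 \cdot 110} - \left(-2\right) \left(-88\right) = \frac{1}{2} \cdot \frac{1}{110} - 176 = \frac{1}{220} - 176 = - \frac{38719}{220}$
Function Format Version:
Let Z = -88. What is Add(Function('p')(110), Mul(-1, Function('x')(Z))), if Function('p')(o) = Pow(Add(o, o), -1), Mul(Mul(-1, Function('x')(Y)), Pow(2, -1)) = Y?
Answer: Rational(-38719, 220) ≈ -176.00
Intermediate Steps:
Function('x')(Y) = Mul(-2, Y)
Function('p')(o) = Mul(Rational(1, 2), Pow(o, -1)) (Function('p')(o) = Pow(Mul(2, o), -1) = Mul(Rational(1, 2), Pow(o, -1)))
Add(Function('p')(110), Mul(-1, Function('x')(Z))) = Add(Mul(Rational(1, 2), Pow(110, -1)), Mul(-1, Mul(-2, -88))) = Add(Mul(Rational(1, 2), Rational(1, 110)), Mul(-1, 176)) = Add(Rational(1, 220), -176) = Rational(-38719, 220)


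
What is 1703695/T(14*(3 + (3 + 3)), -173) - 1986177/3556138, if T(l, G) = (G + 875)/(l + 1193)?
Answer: 1997814602663759/624102219 ≈ 3.2011e+6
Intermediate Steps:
T(l, G) = (875 + G)/(1193 + l)
1703695/T(14*(3 + (3 + 3)), -173) - 1986177/3556138 = 1703695/(((875 - 173)/(1193 + 14*(3 + (3 + 3))))) - 1986177/3556138 = 1703695/((702/(1193 + 14*(3 + 6)))) - 1986177*1/3556138 = 1703695/((702/(1193 + 14*9))) - 1986177/3556138 = 1703695/((702/(1193 + 126))) - 1986177/3556138 = 1703695/((702/1319)) - 1986177/3556138 = 1703695/(((1/1319)*702)) - 1986177/3556138 = 1703695/(702/1319) - 1986177/3556138 = 1703695*(1319/702) - 1986177/3556138 = 2247173705/702 - 1986177/3556138 = 1997814602663759/624102219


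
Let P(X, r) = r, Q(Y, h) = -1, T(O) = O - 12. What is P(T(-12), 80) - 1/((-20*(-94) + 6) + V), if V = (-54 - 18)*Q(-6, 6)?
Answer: 156639/1958 ≈ 80.000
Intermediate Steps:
T(O) = -12 + O
V = 72 (V = (-54 - 18)*(-1) = -72*(-1) = 72)
P(T(-12), 80) - 1/((-20*(-94) + 6) + V) = 80 - 1/((-20*(-94) + 6) + 72) = 80 - 1/((1880 + 6) + 72) = 80 - 1/(1886 + 72) = 80 - 1/1958 = 156639/1958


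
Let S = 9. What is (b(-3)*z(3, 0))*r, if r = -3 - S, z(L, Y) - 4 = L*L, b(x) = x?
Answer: 468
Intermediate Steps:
z(L, Y) = 4 + L² (z(L, Y) = 4 + L*L = 4 + L²)
r = -12 (r = -3 - 1*9 = -3 - 9 = -12)
(b(-3)*z(3, 0))*r = -3*(4 + 3²)*(-12) = -3*(4 + 9)*(-12) = -3*13*(-12) = -39*(-12) = 468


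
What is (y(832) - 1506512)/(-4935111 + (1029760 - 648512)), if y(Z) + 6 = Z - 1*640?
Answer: 1506326/4553863 ≈ 0.33078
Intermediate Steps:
y(Z) = -646 + Z (y(Z) = -6 + (Z - 1*640) = -6 + (Z - 640) = -6 + (-640 + Z) = -646 + Z)
(y(832) - 1506512)/(-4935111 + (1029760 - 648512)) = ((-646 + 832) - 1506512)/(-4935111 + (1029760 - 648512)) = (186 - 1506512)/(-4935111 + 381248) = -1506326/(-4553863) = -1506326*(-1/4553863) = 1506326/4553863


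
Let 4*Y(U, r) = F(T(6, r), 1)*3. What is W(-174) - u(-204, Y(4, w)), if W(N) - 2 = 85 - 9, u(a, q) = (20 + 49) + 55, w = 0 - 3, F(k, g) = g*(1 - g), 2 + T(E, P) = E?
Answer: -46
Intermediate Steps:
T(E, P) = -2 + E
w = -3
Y(U, r) = 0 (Y(U, r) = ((1*(1 - 1*1))*3)/4 = ((1*(1 - 1))*3)/4 = ((1*0)*3)/4 = (0*3)/4 = (¼)*0 = 0)
u(a, q) = 124 (u(a, q) = 69 + 55 = 124)
W(N) = 78 (W(N) = 2 + (85 - 9) = 2 + 76 = 78)
W(-174) - u(-204, Y(4, w)) = 78 - 1*124 = 78 - 124 = -46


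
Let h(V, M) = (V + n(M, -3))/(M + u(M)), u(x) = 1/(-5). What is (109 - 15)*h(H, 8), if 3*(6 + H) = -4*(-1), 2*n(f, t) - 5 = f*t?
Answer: -19975/117 ≈ -170.73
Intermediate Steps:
n(f, t) = 5/2 + f*t/2 (n(f, t) = 5/2 + (f*t)/2 = 5/2 + f*t/2)
u(x) = -1/5
H = -14/3 (H = -6 + (-4*(-1))/3 = -6 + (1/3)*4 = -6 + 4/3 = -14/3 ≈ -4.6667)
h(V, M) = (5/2 + V - 3*M/2)/(-1/5 + M) (h(V, M) = (V + (5/2 + (1/2)*M*(-3)))/(M - 1/5) = (V + (5/2 - 3*M/2))/(-1/5 + M) = (5/2 + V - 3*M/2)/(-1/5 + M))
(109 - 15)*h(H, 8) = (109 - 15)*(5*(5 - 3*8 + 2*(-14/3))/(2*(-1 + 5*8))) = 94*(5*(5 - 24 - 28/3)/(2*(-1 + 40))) = 94*((5/2)*(-85/3)/39) = 94*((5/2)*(1/39)*(-85/3)) = 94*(-425/234) = -19975/117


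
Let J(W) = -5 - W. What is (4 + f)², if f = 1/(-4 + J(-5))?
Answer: 225/16 ≈ 14.063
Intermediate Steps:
f = -¼ (f = 1/(-4 + (-5 - 1*(-5))) = 1/(-4 + (-5 + 5)) = 1/(-4 + 0) = 1/(-4) = -¼ ≈ -0.25000)
(4 + f)² = (4 - ¼)² = (15/4)² = 225/16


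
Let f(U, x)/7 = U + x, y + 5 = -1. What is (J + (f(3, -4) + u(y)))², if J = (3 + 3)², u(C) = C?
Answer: 529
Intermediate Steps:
y = -6 (y = -5 - 1 = -6)
f(U, x) = 7*U + 7*x (f(U, x) = 7*(U + x) = 7*U + 7*x)
J = 36 (J = 6² = 36)
(J + (f(3, -4) + u(y)))² = (36 + ((7*3 + 7*(-4)) - 6))² = (36 + ((21 - 28) - 6))² = (36 + (-7 - 6))² = (36 - 13)² = 23² = 529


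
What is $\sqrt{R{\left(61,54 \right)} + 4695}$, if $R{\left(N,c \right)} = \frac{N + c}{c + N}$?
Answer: $2 \sqrt{1174} \approx 68.527$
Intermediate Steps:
$R{\left(N,c \right)} = 1$ ($R{\left(N,c \right)} = \frac{N + c}{N + c} = 1$)
$\sqrt{R{\left(61,54 \right)} + 4695} = \sqrt{1 + 4695} = \sqrt{4696} = 2 \sqrt{1174}$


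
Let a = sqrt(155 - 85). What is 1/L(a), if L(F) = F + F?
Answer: sqrt(70)/140 ≈ 0.059761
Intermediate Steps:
a = sqrt(70) ≈ 8.3666
L(F) = 2*F
1/L(a) = 1/(2*sqrt(70)) = sqrt(70)/140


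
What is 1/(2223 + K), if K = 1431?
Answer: 1/3654 ≈ 0.00027367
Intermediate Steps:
1/(2223 + K) = 1/(2223 + 1431) = 1/3654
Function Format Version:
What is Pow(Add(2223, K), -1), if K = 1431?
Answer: Rational(1, 3654) ≈ 0.00027367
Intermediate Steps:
Pow(Add(2223, K), -1) = Pow(Add(2223, 1431), -1) = Pow(3654, -1) = Rational(1, 3654)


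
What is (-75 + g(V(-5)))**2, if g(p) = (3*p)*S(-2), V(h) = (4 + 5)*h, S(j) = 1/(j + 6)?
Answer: 189225/16 ≈ 11827.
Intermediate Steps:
S(j) = 1/(6 + j)
V(h) = 9*h
g(p) = 3*p/4 (g(p) = (3*p)/(6 - 2) = (3*p)/4 = (3*p)*(1/4) = 3*p/4)
(-75 + g(V(-5)))**2 = (-75 + 3*(9*(-5))/4)**2 = (-75 + (3/4)*(-45))**2 = (-75 - 135/4)**2 = (-435/4)**2 = 189225/16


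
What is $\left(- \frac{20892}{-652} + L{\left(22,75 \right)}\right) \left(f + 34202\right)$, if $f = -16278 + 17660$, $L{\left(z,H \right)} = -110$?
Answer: $- \frac{452165888}{163} \approx -2.774 \cdot 10^{6}$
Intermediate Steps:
$f = 1382$
$\left(- \frac{20892}{-652} + L{\left(22,75 \right)}\right) \left(f + 34202\right) = \left(- \frac{20892}{-652} - 110\right) \left(1382 + 34202\right) = \left(\left(-20892\right) \left(- \frac{1}{652}\right) - 110\right) 35584 = \left(\frac{5223}{163} - 110\right) 35584 = \left(- \frac{12707}{163}\right) 35584 = - \frac{452165888}{163}$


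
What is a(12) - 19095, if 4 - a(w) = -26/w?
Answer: -114533/6 ≈ -19089.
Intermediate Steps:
a(w) = 4 + 26/w (a(w) = 4 - (-26)/w = 4 + 26/w)
a(12) - 19095 = (4 + 26/12) - 19095 = (4 + 26*(1/12)) - 19095 = (4 + 13/6) - 19095 = 37/6 - 19095 = -114533/6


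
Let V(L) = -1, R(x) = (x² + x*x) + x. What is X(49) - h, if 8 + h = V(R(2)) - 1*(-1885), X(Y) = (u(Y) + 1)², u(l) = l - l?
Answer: -1875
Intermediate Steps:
R(x) = x + 2*x² (R(x) = (x² + x²) + x = 2*x² + x = x + 2*x²)
u(l) = 0
X(Y) = 1 (X(Y) = (0 + 1)² = 1² = 1)
h = 1876 (h = -8 + (-1 - 1*(-1885)) = -8 + (-1 + 1885) = -8 + 1884 = 1876)
X(49) - h = 1 - 1*1876 = 1 - 1876 = -1875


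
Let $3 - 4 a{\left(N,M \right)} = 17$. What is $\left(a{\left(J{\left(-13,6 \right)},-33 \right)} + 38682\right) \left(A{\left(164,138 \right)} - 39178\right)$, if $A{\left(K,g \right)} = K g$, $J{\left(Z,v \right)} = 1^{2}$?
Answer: $-639974461$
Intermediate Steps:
$J{\left(Z,v \right)} = 1$
$a{\left(N,M \right)} = - \frac{7}{2}$ ($a{\left(N,M \right)} = \frac{3}{4} - \frac{17}{4} = - \frac{7}{2}$)
$\left(a{\left(J{\left(-13,6 \right)},-33 \right)} + 38682\right) \left(A{\left(164,138 \right)} - 39178\right) = \left(- \frac{7}{2} + 38682\right) \left(164 \cdot 138 - 39178\right) = \frac{77357 \left(22632 - 39178\right)}{2} = \frac{77357}{2} \left(-16546\right) = -639974461$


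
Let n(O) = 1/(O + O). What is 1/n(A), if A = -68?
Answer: -136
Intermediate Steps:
n(O) = 1/(2*O)
1/n(A) = 1/((½)/(-68)) = 1/((½)*(-1/68)) = 1/(-1/136) = -136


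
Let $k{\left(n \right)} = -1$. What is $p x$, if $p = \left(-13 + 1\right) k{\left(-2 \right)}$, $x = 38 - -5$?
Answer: $516$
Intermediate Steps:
$x = 43$ ($x = 38 + 5 = 43$)
$p = 12$ ($p = \left(-13 + 1\right) \left(-1\right) = \left(-12\right) \left(-1\right) = 12$)
$p x = 12 \cdot 43 = 516$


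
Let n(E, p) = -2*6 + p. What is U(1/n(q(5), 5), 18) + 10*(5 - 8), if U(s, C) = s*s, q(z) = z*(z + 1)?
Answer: -1469/49 ≈ -29.980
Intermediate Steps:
q(z) = z*(1 + z)
n(E, p) = -12 + p
U(s, C) = s²
U(1/n(q(5), 5), 18) + 10*(5 - 8) = (1/(-12 + 5))² + 10*(5 - 8) = (1/(-7))² + 10*(-3) = (-⅐)² - 30 = 1/49 - 30 = -1469/49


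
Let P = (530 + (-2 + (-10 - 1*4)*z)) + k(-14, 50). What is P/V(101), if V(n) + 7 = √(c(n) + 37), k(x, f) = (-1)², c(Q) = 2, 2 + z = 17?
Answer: -2233/10 - 319*√39/10 ≈ -422.52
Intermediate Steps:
z = 15 (z = -2 + 17 = 15)
k(x, f) = 1
V(n) = -7 + √39 (V(n) = -7 + √(2 + 37) = -7 + √39)
P = 319 (P = (530 + (-2 + (-10 - 1*4)*15)) + 1 = (530 + (-2 + (-10 - 4)*15)) + 1 = (530 + (-2 - 14*15)) + 1 = (530 + (-2 - 210)) + 1 = (530 - 212) + 1 = 318 + 1 = 319)
P/V(101) = 319/(-7 + √39)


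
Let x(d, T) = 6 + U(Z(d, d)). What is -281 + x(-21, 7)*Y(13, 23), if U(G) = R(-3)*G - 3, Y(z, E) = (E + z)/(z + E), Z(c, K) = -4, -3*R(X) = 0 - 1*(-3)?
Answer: -274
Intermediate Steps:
R(X) = -1 (R(X) = -(0 - 1*(-3))/3 = -(0 + 3)/3 = -⅓*3 = -1)
Y(z, E) = 1 (Y(z, E) = (E + z)/(E + z) = 1)
U(G) = -3 - G (U(G) = -G - 3 = -3 - G)
x(d, T) = 7 (x(d, T) = 6 + (-3 - 1*(-4)) = 6 + (-3 + 4) = 6 + 1 = 7)
-281 + x(-21, 7)*Y(13, 23) = -281 + 7*1 = -281 + 7 = -274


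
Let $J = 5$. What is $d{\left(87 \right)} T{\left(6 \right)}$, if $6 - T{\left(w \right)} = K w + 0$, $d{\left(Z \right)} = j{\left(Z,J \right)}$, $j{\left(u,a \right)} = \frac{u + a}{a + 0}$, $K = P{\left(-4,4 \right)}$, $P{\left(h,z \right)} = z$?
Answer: $- \frac{1656}{5} \approx -331.2$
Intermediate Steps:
$K = 4$
$j{\left(u,a \right)} = \frac{a + u}{a}$
$d{\left(Z \right)} = 1 + \frac{Z}{5}$ ($d{\left(Z \right)} = \frac{5 + Z}{5} = 1 + \frac{Z}{5}$)
$T{\left(w \right)} = 6 - 4 w$ ($T{\left(w \right)} = 6 - \left(4 w + 0\right) = 6 - 4 w$)
$d{\left(87 \right)} T{\left(6 \right)} = \left(1 + \frac{1}{5} \cdot 87\right) \left(6 - 24\right) = \left(1 + \frac{87}{5}\right) \left(6 - 24\right) = \frac{92}{5} \left(-18\right) = - \frac{1656}{5}$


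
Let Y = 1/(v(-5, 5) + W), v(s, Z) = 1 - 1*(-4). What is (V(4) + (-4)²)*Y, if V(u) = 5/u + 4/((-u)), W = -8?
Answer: -65/12 ≈ -5.4167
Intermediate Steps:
v(s, Z) = 5 (v(s, Z) = 1 + 4 = 5)
Y = -⅓ (Y = 1/(5 - 8) = 1/(-3) = -⅓ ≈ -0.33333)
V(u) = 1/u (V(u) = 5/u + 4*(-1/u) = 5/u - 4/u = 1/u)
(V(4) + (-4)²)*Y = (1/4 + (-4)²)*(-⅓) = (¼ + 16)*(-⅓) = (65/4)*(-⅓) = -65/12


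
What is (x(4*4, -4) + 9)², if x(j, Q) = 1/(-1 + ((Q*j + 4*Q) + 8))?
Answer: 430336/5329 ≈ 80.754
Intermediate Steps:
x(j, Q) = 1/(7 + 4*Q + Q*j) (x(j, Q) = 1/(-1 + ((4*Q + Q*j) + 8)) = 1/(-1 + (8 + 4*Q + Q*j)) = 1/(7 + 4*Q + Q*j))
(x(4*4, -4) + 9)² = (1/(7 + 4*(-4) - 16*4) + 9)² = (1/(7 - 16 - 4*16) + 9)² = (1/(7 - 16 - 64) + 9)² = (1/(-73) + 9)² = (-1/73 + 9)² = (656/73)² = 430336/5329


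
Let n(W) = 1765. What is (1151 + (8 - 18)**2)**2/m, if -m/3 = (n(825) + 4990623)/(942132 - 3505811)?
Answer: 1337386732893/4992388 ≈ 2.6789e+5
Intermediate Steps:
m = 14977164/2563679 (m = -3*(1765 + 4990623)/(942132 - 3505811) = -14977164/(-2563679) = -14977164*(-1)/2563679 = -3*(-4992388/2563679) = 14977164/2563679 ≈ 5.8421)
(1151 + (8 - 18)**2)**2/m = (1151 + (8 - 18)**2)**2/(14977164/2563679) = (1151 + (-10)**2)**2*(2563679/14977164) = (1151 + 100)**2*(2563679/14977164) = 1251**2*(2563679/14977164) = 1565001*(2563679/14977164) = 1337386732893/4992388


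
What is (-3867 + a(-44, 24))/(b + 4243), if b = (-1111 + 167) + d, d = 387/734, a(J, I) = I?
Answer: -402966/345979 ≈ -1.1647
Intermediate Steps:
d = 387/734 (d = 387*(1/734) = 387/734 ≈ 0.52725)
b = -692509/734 (b = (-1111 + 167) + 387/734 = -944 + 387/734 = -692509/734 ≈ -943.47)
(-3867 + a(-44, 24))/(b + 4243) = (-3867 + 24)/(-692509/734 + 4243) = -3843/2421853/734 = -3843*734/2421853 = -402966/345979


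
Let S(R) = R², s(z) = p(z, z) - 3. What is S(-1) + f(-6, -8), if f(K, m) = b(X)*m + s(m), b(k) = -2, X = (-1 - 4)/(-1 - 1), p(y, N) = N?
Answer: 6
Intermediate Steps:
s(z) = -3 + z (s(z) = z - 3 = -3 + z)
X = 5/2 (X = -5/(-2) = -5*(-½) = 5/2 ≈ 2.5000)
f(K, m) = -3 - m (f(K, m) = -2*m + (-3 + m) = -3 - m)
S(-1) + f(-6, -8) = (-1)² + (-3 - 1*(-8)) = 1 + (-3 + 8) = 1 + 5 = 6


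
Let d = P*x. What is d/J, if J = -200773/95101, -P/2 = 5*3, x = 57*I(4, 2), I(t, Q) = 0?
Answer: 0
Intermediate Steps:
x = 0 (x = 57*0 = 0)
P = -30 (P = -10*3 = -2*15 = -30)
J = -200773/95101 (J = -200773*1/95101 = -200773/95101 ≈ -2.1112)
d = 0 (d = -30*0 = 0)
d/J = 0/(-200773/95101) = 0*(-95101/200773) = 0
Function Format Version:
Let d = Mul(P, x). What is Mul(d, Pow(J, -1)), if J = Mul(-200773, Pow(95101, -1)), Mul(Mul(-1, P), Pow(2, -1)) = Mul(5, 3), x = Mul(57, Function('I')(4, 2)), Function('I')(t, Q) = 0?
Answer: 0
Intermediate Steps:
x = 0 (x = Mul(57, 0) = 0)
P = -30 (P = Mul(-2, Mul(5, 3)) = Mul(-2, 15) = -30)
J = Rational(-200773, 95101) (J = Mul(-200773, Rational(1, 95101)) = Rational(-200773, 95101) ≈ -2.1112)
d = 0 (d = Mul(-30, 0) = 0)
Mul(d, Pow(J, -1)) = Mul(0, Pow(Rational(-200773, 95101), -1)) = Mul(0, Rational(-95101, 200773)) = 0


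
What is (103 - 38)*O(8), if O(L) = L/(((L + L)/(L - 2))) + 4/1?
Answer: 455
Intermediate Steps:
O(L) = 3 + L/2 (O(L) = L/(((2*L)/(-2 + L))) + 4*1 = L/((2*L/(-2 + L))) + 4 = L*((-2 + L)/(2*L)) + 4 = (-1 + L/2) + 4 = 3 + L/2)
(103 - 38)*O(8) = (103 - 38)*(3 + (½)*8) = 65*(3 + 4) = 65*7 = 455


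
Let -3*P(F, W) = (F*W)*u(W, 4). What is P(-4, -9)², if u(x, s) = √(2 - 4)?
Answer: -288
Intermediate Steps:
u(x, s) = I*√2 (u(x, s) = √(-2) = I*√2)
P(F, W) = -I*F*W*√2/3 (P(F, W) = -F*W*I*√2/3 = -I*F*W*√2/3)
P(-4, -9)² = (-⅓*I*(-4)*(-9)*√2)² = (-12*I*√2)² = -288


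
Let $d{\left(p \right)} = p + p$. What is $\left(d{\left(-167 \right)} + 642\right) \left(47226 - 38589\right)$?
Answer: $2660196$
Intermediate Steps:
$d{\left(p \right)} = 2 p$
$\left(d{\left(-167 \right)} + 642\right) \left(47226 - 38589\right) = \left(2 \left(-167\right) + 642\right) \left(47226 - 38589\right) = \left(-334 + 642\right) 8637 = 308 \cdot 8637 = 2660196$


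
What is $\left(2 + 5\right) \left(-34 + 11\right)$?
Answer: $-161$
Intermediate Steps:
$\left(2 + 5\right) \left(-34 + 11\right) = 7 \left(-23\right) = -161$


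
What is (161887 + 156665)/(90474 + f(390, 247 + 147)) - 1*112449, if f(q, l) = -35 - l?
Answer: -3375050551/30015 ≈ -1.1245e+5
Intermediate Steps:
(161887 + 156665)/(90474 + f(390, 247 + 147)) - 1*112449 = (161887 + 156665)/(90474 + (-35 - (247 + 147))) - 1*112449 = 318552/(90474 + (-35 - 1*394)) - 112449 = 318552/(90474 + (-35 - 394)) - 112449 = 318552/(90474 - 429) - 112449 = 318552/90045 - 112449 = 318552*(1/90045) - 112449 = 106184/30015 - 112449 = -3375050551/30015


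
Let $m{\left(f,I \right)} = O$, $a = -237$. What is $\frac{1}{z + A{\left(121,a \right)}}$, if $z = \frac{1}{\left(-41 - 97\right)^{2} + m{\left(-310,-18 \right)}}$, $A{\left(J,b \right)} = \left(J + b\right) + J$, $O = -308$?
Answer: $\frac{18736}{93681} \approx 0.2$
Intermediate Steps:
$m{\left(f,I \right)} = -308$
$A{\left(J,b \right)} = b + 2 J$
$z = \frac{1}{18736}$ ($z = \frac{1}{\left(-41 - 97\right)^{2} - 308} = \frac{1}{\left(-138\right)^{2} - 308} = \frac{1}{19044 - 308} = \frac{1}{18736} \approx 5.3373 \cdot 10^{-5}$)
$\frac{1}{z + A{\left(121,a \right)}} = \frac{1}{\frac{1}{18736} + \left(-237 + 2 \cdot 121\right)} = \frac{1}{\frac{1}{18736} + \left(-237 + 242\right)} = \frac{1}{\frac{1}{18736} + 5} = \frac{1}{\frac{93681}{18736}} = \frac{18736}{93681}$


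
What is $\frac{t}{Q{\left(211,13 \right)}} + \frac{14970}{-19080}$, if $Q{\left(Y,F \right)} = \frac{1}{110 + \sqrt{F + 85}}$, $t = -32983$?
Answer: $- \frac{2307491179}{636} - 230881 \sqrt{2} \approx -3.9546 \cdot 10^{6}$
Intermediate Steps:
$Q{\left(Y,F \right)} = \frac{1}{110 + \sqrt{85 + F}}$
$\frac{t}{Q{\left(211,13 \right)}} + \frac{14970}{-19080} = - \frac{32983}{\frac{1}{110 + \sqrt{85 + 13}}} + \frac{14970}{-19080} = - \frac{32983}{\frac{1}{110 + \sqrt{98}}} + 14970 \left(- \frac{1}{19080}\right) = - \frac{32983}{\frac{1}{110 + 7 \sqrt{2}}} - \frac{499}{636} = - 32983 \left(110 + 7 \sqrt{2}\right) - \frac{499}{636} = \left(-3628130 - 230881 \sqrt{2}\right) - \frac{499}{636} = - \frac{2307491179}{636} - 230881 \sqrt{2}$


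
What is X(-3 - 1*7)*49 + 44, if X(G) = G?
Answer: -446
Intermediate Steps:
X(-3 - 1*7)*49 + 44 = (-3 - 1*7)*49 + 44 = (-3 - 7)*49 + 44 = -10*49 + 44 = -490 + 44 = -446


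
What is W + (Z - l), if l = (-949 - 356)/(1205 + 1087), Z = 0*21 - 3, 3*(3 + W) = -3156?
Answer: -807877/764 ≈ -1057.4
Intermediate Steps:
W = -1055 (W = -3 + (1/3)*(-3156) = -3 - 1052 = -1055)
Z = -3 (Z = 0 - 3 = -3)
l = -435/764 (l = -1305/2292 = -1305*1/2292 = -435/764 ≈ -0.56937)
W + (Z - l) = -1055 + (-3 - 1*(-435/764)) = -1055 + (-3 + 435/764) = -1055 - 1857/764 = -807877/764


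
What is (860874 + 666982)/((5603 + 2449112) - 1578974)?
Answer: 1527856/875741 ≈ 1.7446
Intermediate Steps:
(860874 + 666982)/((5603 + 2449112) - 1578974) = 1527856/(2454715 - 1578974) = 1527856/875741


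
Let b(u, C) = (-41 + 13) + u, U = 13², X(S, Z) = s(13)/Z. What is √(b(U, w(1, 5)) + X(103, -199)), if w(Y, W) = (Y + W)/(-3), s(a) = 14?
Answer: √5580955/199 ≈ 11.871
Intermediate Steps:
w(Y, W) = -W/3 - Y/3 (w(Y, W) = (W + Y)*(-⅓) = -W/3 - Y/3)
X(S, Z) = 14/Z
U = 169
b(u, C) = -28 + u
√(b(U, w(1, 5)) + X(103, -199)) = √((-28 + 169) + 14/(-199)) = √(141 + 14*(-1/199)) = √(141 - 14/199) = √(28045/199) = √5580955/199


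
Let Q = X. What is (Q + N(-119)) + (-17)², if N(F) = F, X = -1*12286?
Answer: -12116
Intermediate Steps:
X = -12286
Q = -12286
(Q + N(-119)) + (-17)² = (-12286 - 119) + (-17)² = -12405 + 289 = -12116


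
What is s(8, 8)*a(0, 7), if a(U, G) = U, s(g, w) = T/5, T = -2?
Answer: 0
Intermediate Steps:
s(g, w) = -2/5
s(8, 8)*a(0, 7) = -2/5*0 = 0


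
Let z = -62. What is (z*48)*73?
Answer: -217248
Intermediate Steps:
(z*48)*73 = -62*48*73 = -2976*73 = -217248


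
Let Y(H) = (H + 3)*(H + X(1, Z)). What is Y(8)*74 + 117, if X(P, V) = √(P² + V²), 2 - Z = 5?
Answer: 6629 + 814*√10 ≈ 9203.1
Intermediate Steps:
Z = -3 (Z = 2 - 1*5 = 2 - 5 = -3)
Y(H) = (3 + H)*(H + √10) (Y(H) = (H + 3)*(H + √(1² + (-3)²)) = (3 + H)*(H + √(1 + 9)) = (3 + H)*(H + √10))
Y(8)*74 + 117 = (8² + 3*8 + 3*√10 + 8*√10)*74 + 117 = (64 + 24 + 3*√10 + 8*√10)*74 + 117 = (88 + 11*√10)*74 + 117 = (6512 + 814*√10) + 117 = 6629 + 814*√10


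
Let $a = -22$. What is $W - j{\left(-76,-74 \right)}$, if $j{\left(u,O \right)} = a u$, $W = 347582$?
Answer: $345910$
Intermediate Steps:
$j{\left(u,O \right)} = - 22 u$
$W - j{\left(-76,-74 \right)} = 347582 - \left(-22\right) \left(-76\right) = 347582 - 1672 = 345910$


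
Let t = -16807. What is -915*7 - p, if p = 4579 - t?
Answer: -27791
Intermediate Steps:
p = 21386 (p = 4579 - 1*(-16807) = 4579 + 16807 = 21386)
-915*7 - p = -915*7 - 1*21386 = -6405 - 21386 = -27791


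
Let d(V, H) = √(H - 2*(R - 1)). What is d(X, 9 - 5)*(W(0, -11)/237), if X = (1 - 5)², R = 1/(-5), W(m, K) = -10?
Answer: -8*√10/237 ≈ -0.10674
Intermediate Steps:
R = -⅕ (R = 1*(-⅕) = -⅕ ≈ -0.20000)
X = 16 (X = (-4)² = 16)
d(V, H) = √(12/5 + H) (d(V, H) = √(H - 2*(-⅕ - 1)) = √(H - 2*(-6/5)) = √(H + 12/5) = √(12/5 + H))
d(X, 9 - 5)*(W(0, -11)/237) = (√(60 + 25*(9 - 5))/5)*(-10/237) = (√(60 + 25*4)/5)*(-10*1/237) = (√(60 + 100)/5)*(-10/237) = (√160/5)*(-10/237) = ((4*√10)/5)*(-10/237) = (4*√10/5)*(-10/237) = -8*√10/237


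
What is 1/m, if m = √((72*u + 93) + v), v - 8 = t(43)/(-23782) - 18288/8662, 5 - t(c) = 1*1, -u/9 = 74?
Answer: -I*√750994233647160833/189571650749 ≈ -0.0045714*I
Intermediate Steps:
u = -666 (u = -9*74 = -666)
t(c) = 4 (t(c) = 5 - 1 = 4)
v = 303259402/51499921 (v = 8 + (4/(-23782) - 18288/8662) = 8 + (4*(-1/23782) - 18288*1/8662) = 8 + (-2/11891 - 9144/4331) = 8 - 108739966/51499921 = 303259402/51499921 ≈ 5.8885)
m = 13*I*√750994233647160833/51499921 (m = √((72*(-666) + 93) + 303259402/51499921) = √((-47952 + 93) + 303259402/51499921) = √(-47859 + 303259402/51499921) = √(-2464431459737/51499921) = 13*I*√750994233647160833/51499921 ≈ 218.75*I)
1/m = 1/(13*I*√750994233647160833/51499921) = -I*√750994233647160833/189571650749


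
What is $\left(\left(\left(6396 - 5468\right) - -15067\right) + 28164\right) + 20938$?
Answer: $65097$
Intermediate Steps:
$\left(\left(\left(6396 - 5468\right) - -15067\right) + 28164\right) + 20938 = \left(\left(928 + 15067\right) + 28164\right) + 20938 = \left(15995 + 28164\right) + 20938 = 44159 + 20938 = 65097$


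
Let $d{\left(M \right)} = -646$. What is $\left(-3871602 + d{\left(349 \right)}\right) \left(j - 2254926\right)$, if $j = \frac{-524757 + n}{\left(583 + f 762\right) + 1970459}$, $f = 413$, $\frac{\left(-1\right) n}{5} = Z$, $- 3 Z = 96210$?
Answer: $\frac{1663192781442900470}{190479} \approx 8.7316 \cdot 10^{12}$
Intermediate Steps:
$Z = -32070$ ($Z = \left(- \frac{1}{3}\right) 96210 = -32070$)
$n = 160350$ ($n = \left(-5\right) \left(-32070\right) = 160350$)
$j = - \frac{121469}{761916}$ ($j = \frac{-524757 + 160350}{\left(583 + 413 \cdot 762\right) + 1970459} = - \frac{364407}{\left(583 + 314706\right) + 1970459} = - \frac{364407}{315289 + 1970459} = - \frac{364407}{2285748} = \left(-364407\right) \frac{1}{2285748} = - \frac{121469}{761916} \approx -0.15943$)
$\left(-3871602 + d{\left(349 \right)}\right) \left(j - 2254926\right) = \left(-3871602 - 646\right) \left(- \frac{121469}{761916} - 2254926\right) = \left(-3872248\right) \left(- \frac{1718064319685}{761916}\right) = \frac{1663192781442900470}{190479}$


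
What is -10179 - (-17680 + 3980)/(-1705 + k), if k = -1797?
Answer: -17830279/1751 ≈ -10183.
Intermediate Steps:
-10179 - (-17680 + 3980)/(-1705 + k) = -10179 - (-17680 + 3980)/(-1705 - 1797) = -10179 - (-13700)/(-3502) = -10179 - (-13700)*(-1)/3502 = -10179 - 1*6850/1751 = -10179 - 6850/1751 = -17830279/1751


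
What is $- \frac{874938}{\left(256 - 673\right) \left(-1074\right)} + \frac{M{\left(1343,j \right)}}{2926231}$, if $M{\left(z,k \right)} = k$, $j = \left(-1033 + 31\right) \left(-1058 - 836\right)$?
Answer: $- \frac{285055193429}{218422660533} \approx -1.3051$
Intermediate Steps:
$j = 1897788$ ($j = \left(-1002\right) \left(-1894\right) = 1897788$)
$- \frac{874938}{\left(256 - 673\right) \left(-1074\right)} + \frac{M{\left(1343,j \right)}}{2926231} = - \frac{874938}{\left(256 - 673\right) \left(-1074\right)} + \frac{1897788}{2926231} = - \frac{874938}{\left(-417\right) \left(-1074\right)} + 1897788 \cdot \frac{1}{2926231} = - \frac{874938}{447858} + \frac{1897788}{2926231} = \left(-874938\right) \frac{1}{447858} + \frac{1897788}{2926231} = - \frac{145823}{74643} + \frac{1897788}{2926231} = - \frac{285055193429}{218422660533}$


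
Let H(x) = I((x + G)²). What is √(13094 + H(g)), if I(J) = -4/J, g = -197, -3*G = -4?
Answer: 5*√180471458/587 ≈ 114.43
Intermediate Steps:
G = 4/3 (G = -⅓*(-4) = 4/3 ≈ 1.3333)
H(x) = -4/(4/3 + x)² (H(x) = -4/(x + 4/3)² = -4/(4/3 + x)²)
√(13094 + H(g)) = √(13094 - 36/(4 + 3*(-197))²) = √(13094 - 36/(4 - 591)²) = √(13094 - 36/(-587)²) = √(13094 - 36*1/344569) = √(13094 - 36/344569) = √(4511786450/344569) = 5*√180471458/587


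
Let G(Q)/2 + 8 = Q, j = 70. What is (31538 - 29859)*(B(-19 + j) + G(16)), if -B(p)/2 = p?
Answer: -144394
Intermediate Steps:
G(Q) = -16 + 2*Q
B(p) = -2*p
(31538 - 29859)*(B(-19 + j) + G(16)) = (31538 - 29859)*(-2*(-19 + 70) + (-16 + 2*16)) = 1679*(-2*51 + (-16 + 32)) = 1679*(-102 + 16) = 1679*(-86) = -144394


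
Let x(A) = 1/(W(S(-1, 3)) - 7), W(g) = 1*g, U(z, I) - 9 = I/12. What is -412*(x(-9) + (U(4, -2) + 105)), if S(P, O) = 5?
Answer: -140080/3 ≈ -46693.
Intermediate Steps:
U(z, I) = 9 + I/12
W(g) = g
x(A) = -½ (x(A) = 1/(5 - 7) = 1/(-2) = -½)
-412*(x(-9) + (U(4, -2) + 105)) = -412*(-½ + ((9 + (1/12)*(-2)) + 105)) = -412*(-½ + ((9 - ⅙) + 105)) = -412*(-½ + (53/6 + 105)) = -412*(-½ + 683/6) = -412*340/3 = -140080/3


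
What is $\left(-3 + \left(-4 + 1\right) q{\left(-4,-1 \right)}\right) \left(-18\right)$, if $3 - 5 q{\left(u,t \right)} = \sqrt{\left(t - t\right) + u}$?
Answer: $\frac{432}{5} - \frac{108 i}{5} \approx 86.4 - 21.6 i$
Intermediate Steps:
$q{\left(u,t \right)} = \frac{3}{5} - \frac{\sqrt{u}}{5}$ ($q{\left(u,t \right)} = \frac{3}{5} - \frac{\sqrt{\left(t - t\right) + u}}{5} = \frac{3}{5} - \frac{\sqrt{0 + u}}{5} = \frac{3}{5} - \frac{\sqrt{u}}{5}$)
$\left(-3 + \left(-4 + 1\right) q{\left(-4,-1 \right)}\right) \left(-18\right) = \left(-3 + \left(-4 + 1\right) \left(\frac{3}{5} - \frac{\sqrt{-4}}{5}\right)\right) \left(-18\right) = \left(-3 - 3 \left(\frac{3}{5} - \frac{2 i}{5}\right)\right) \left(-18\right) = \left(-3 - \left(\frac{9}{5} - \frac{6 i}{5}\right)\right) \left(-18\right) = \left(- \frac{24}{5} + \frac{6 i}{5}\right) \left(-18\right) = \frac{432}{5} - \frac{108 i}{5}$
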